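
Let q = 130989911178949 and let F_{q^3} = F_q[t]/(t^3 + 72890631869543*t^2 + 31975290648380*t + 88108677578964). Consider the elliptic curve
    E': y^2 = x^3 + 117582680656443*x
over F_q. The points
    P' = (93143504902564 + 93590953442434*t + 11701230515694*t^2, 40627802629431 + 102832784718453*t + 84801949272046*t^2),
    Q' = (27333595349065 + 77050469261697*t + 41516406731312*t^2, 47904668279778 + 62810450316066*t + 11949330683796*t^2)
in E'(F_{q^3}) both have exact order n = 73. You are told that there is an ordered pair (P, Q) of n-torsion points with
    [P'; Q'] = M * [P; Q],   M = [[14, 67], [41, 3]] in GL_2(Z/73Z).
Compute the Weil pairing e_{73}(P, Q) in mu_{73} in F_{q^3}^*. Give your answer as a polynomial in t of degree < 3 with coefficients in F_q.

58963905506924 + 14439379463392*t + 8635429574828*t^2

Alternating bilinearity on E[73] (values in mu_{73} in F_{130989911178949^3}) gives e(P',Q') = e(P,Q)^det(M).
14*3 - 67*41 = -2705; reduced mod 73: det = 69, inverse 18.
7-bit Miller (1001001) on E'/F_{130989911178949} with a'=117582680656443, b'=0: accumulate tangent/chord ratios at Q'+S and P'+S'.
The quotient is 97257817181345 + 104333178785478*t + 75614803935345*t^2.
e_{73}(P,Q) = (97257817181345 + 104333178785478*t + 75614803935345*t^2)^{18} = 58963905506924 + 14439379463392*t + 8635429574828*t^2.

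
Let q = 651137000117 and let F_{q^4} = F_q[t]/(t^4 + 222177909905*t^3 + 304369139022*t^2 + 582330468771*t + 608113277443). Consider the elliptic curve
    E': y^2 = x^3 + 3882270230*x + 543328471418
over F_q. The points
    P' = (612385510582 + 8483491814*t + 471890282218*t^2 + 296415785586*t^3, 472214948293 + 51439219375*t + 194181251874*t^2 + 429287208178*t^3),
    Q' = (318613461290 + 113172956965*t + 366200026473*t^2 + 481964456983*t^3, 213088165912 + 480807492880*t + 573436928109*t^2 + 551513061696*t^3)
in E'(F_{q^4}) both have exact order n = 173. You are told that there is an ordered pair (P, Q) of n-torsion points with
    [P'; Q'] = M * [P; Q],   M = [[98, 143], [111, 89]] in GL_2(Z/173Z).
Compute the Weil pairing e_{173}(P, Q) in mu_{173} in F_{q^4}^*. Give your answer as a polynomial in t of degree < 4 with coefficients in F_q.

388195236037 + 419317422077*t + 1563748896*t^2 + 23188136709*t^3

Alternating bilinearity on E[173] (values in mu_{173} in F_{651137000117^4}) gives e(P',Q') = e(P,Q)^det(M).
det M = 98*89 - 143*111 = -7151 = 115 (mod 173); 115^{-1} = 170 (mod 173).
Miller loop for e_{173} over F_{651137000117^4}: bits of 173 = 10101101; 7 double steps + 4 add steps, l/v at each.
f_P(D_Q)/f_Q(D_P) = 597295294853 + 143097791115*t + 426200668671*t^2 + 631784925009*t^3.
e_{173}(P,Q) = (597295294853 + 143097791115*t + 426200668671*t^2 + 631784925009*t^3)^{170} = 388195236037 + 419317422077*t + 1563748896*t^2 + 23188136709*t^3.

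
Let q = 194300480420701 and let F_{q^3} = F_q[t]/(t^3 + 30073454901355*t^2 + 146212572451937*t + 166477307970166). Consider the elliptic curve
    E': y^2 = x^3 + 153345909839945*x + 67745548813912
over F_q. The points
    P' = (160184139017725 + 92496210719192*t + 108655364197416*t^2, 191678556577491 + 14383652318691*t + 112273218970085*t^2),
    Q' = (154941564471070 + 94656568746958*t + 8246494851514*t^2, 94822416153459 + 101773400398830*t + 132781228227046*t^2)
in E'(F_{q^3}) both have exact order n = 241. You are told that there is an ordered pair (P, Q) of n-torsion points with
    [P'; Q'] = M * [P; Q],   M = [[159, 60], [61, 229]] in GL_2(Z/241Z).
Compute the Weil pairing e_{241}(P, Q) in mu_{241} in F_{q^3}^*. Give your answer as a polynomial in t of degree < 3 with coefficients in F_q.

16296343314446 + 105174259654850*t + 95264281732132*t^2

e_{241}(aP+bQ,cP+dQ) = e_{241}(P,Q)^(ad-bc); with (a,b,c,d)=(159,60,61,229) this gives the det-241 law.
Hence e(P,Q) = e(P',Q')^{106} where 106 = 216^{-1} mod 241.
Miller loop for e_{241} over F_{194300480420701^3}: bits of 241 = 11110001; 7 double steps + 4 add steps, l/v at each.
e_{241}(P',Q') = 30293607988806 + 172261900325920*t + 153120285858786*t^2.
(30293607988806 + 172261900325920*t + 153120285858786*t^2)^{106} mod (194300480420701,f) = 16296343314446 + 105174259654850*t + 95264281732132*t^2.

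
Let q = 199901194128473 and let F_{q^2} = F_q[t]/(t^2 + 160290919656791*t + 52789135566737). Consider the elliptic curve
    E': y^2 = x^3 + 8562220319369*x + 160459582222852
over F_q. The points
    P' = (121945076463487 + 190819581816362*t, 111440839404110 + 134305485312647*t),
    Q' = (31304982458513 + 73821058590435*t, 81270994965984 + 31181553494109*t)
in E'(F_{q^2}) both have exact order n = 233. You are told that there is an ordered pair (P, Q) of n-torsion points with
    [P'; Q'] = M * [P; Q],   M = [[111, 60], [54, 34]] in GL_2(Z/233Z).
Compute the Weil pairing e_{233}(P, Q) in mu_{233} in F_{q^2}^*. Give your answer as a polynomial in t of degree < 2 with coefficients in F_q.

105290427921233 + 86320157290006*t

Alternating bilinearity on E[233] (values in mu_{233} in F_{199901194128473^2}) gives e(P',Q') = e(P,Q)^det(M).
So e_{233}(P,Q) = e_{233}(P',Q')^{24}, since 68*24 = 1 mod 233.
n = 233 = (11101001)_2 (8 bits, wt 5); accumulate f_{233,P'}(Q'+S)/f_{233,P'}(S) along the 7-step ladder.
e_{233}(P',Q') = 13042143499191 + 88386696169467*t.
Finally e_{233}(P,Q) = 105290427921233 + 86320157290006*t.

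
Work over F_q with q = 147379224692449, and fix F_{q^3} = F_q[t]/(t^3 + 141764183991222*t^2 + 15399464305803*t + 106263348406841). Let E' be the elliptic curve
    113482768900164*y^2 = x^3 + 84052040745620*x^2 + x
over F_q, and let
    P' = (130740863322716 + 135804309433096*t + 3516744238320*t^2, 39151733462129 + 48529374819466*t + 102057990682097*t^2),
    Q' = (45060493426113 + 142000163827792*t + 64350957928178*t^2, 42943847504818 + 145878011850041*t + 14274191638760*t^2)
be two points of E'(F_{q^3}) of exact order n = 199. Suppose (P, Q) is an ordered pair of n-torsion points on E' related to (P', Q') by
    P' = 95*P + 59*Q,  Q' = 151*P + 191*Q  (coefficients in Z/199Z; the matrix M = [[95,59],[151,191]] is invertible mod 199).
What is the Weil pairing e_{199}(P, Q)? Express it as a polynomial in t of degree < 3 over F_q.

e_{199} is bilinear + alternating on E[199], so e_{199}(95*P + 59*Q, 151*P + 191*Q) = e_{199}(P,Q)^(95*191-59*151).
det(M) mod 199 = 82; its inverse in (Z/199)^* is 17 (check: 82*17 mod 199 = 1).
Montgomery->Weierstrass: x_W = 69401282761179*x+2910391183014, y_W=69401282761179*y on F_{147379224692449}; lands on y^2=x^3+82067161818910*x+133737748864641.
Run Miller on y^2=x^3+82067161818910*x+133737748864641 over F_{147379224692449}: ladder 11000111 (8 bits); e = f_P(D_Q)/f_Q(D_P).
So e_{199}(P',Q') = 36491717321735 + 46442220648205*t + 72163733576451*t^2.
Thus e_{199}(P,Q) = 90931402827832 + 101574515361732*t + 8104927667962*t^2.

90931402827832 + 101574515361732*t + 8104927667962*t^2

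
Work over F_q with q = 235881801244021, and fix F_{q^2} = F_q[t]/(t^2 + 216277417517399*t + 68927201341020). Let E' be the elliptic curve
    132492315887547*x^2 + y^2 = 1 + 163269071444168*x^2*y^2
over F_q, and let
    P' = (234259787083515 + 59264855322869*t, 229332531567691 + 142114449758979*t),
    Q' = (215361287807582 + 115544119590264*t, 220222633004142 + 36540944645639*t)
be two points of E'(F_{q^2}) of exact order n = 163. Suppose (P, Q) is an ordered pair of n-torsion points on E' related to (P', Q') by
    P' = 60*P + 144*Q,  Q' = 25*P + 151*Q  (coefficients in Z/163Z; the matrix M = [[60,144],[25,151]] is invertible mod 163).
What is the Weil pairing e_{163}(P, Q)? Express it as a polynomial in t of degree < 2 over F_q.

225137954129727 + 208395553296856*t

e_{163}(aP+bQ,cP+dQ) = e_{163}(P,Q)^(ad-bc); with (a,b,c,d)=(60,144,25,151) this gives the det-163 law.
So e_{163}(P,Q) = e_{163}(P',Q')^{161}, since 81*161 = 1 mod 163.
Map (x,y)_Ed via u=(1+y)/(1-y), v=(1+y)/((1-y)x) to Montgomery A=106132685679443,B=56460828282956; then to (a',b')=(224829684076204,217925837503752).
Build f_{163,P'} and f_{163,Q'} via the 8-bit ladder of 163=10100011_2; evaluate at shifted divisors; quotient in F_{235881801244021^2}.
The quotient is 118958694073831 + 26896541366828*t.
(118958694073831 + 26896541366828*t)^{161} mod (235881801244021,f) = 225137954129727 + 208395553296856*t.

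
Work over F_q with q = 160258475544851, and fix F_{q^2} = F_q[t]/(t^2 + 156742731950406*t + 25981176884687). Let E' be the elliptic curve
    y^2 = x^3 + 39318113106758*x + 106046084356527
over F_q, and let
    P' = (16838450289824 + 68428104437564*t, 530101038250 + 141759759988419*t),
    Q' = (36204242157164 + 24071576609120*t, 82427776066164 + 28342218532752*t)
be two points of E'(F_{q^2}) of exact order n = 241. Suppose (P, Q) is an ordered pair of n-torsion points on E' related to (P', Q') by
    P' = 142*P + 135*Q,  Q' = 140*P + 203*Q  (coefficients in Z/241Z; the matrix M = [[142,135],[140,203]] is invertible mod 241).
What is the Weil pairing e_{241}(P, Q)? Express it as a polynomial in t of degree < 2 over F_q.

Alternating bilinearity on E[241] (values in mu_{241} in F_{160258475544851^2}) gives e(P',Q') = e(P,Q)^det(M).
Hence e(P,Q) = e(P',Q')^{75} where 75 = 45^{-1} mod 241.
Double-and-add over 11110001: 8-1 doublings, 5-1 additions; each step l_{T,T}/v_{2T} or l_{T,P'}/v at Q'+S for random S.
Miller gives e_{241}(P',Q') = 146667096028115 + 74436650229508*t in F_{160258475544851^2}.
Raise to 75: e(P,Q) = 63412517595386 + 132554882283954*t in mu_{241}.

63412517595386 + 132554882283954*t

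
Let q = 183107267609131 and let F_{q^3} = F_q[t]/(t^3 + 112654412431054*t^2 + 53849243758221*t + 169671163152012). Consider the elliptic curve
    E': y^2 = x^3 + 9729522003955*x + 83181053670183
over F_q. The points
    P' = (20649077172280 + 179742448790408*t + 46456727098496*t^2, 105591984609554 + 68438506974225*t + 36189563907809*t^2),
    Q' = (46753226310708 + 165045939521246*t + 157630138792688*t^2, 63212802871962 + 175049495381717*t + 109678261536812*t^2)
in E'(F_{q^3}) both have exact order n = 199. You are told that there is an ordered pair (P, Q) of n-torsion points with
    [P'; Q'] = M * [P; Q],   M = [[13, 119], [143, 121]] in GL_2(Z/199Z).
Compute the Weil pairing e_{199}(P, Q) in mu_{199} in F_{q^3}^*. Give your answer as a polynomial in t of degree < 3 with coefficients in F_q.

108600908573796 + 133828643823170*t + 85436164474582*t^2

e_{199}(aP+bQ,cP+dQ) = e_{199}(P,Q)^(ad-bc); with (a,b,c,d)=(13,119,143,121) this gives the det-199 law.
Hence e(P,Q) = e(P',Q')^{74} where 74 = 78^{-1} mod 199.
Build f_{199,P'} and f_{199,Q'} via the 8-bit ladder of 199=11000111_2; evaluate at shifted divisors; quotient in F_{183107267609131^3}.
Result: e(P',Q') = 33213473316152 + 139617117717765*t + 151225433914168*t^2.
Finally e_{199}(P,Q) = 108600908573796 + 133828643823170*t + 85436164474582*t^2.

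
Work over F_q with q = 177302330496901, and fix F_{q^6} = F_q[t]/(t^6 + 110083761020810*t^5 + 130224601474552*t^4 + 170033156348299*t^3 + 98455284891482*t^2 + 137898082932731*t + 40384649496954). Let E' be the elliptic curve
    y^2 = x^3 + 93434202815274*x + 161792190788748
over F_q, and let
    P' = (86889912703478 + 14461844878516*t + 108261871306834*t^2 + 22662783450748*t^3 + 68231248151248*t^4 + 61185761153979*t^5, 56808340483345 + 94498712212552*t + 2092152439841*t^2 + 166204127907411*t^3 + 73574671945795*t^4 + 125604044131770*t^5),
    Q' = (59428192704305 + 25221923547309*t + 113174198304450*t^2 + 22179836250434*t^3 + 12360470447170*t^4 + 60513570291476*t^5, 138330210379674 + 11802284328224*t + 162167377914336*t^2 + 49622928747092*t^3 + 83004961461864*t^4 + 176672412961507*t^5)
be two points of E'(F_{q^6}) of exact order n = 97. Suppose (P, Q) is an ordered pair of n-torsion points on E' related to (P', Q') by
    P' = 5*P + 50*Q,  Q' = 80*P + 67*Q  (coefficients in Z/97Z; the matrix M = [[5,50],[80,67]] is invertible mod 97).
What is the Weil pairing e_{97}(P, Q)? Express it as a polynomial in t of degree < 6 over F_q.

75699513218628 + 166678023641908*t + 18778406117847*t^2 + 160162071800675*t^3 + 10966392264354*t^4 + 156112091980564*t^5

Since e_{97}(P,P)=e_{97}(Q,Q)=1 and e_{97}(Q,P)=e_{97}(P,Q)^{-1}, expanding e_{97}(5*P + 50*Q,80*P + 67*Q) leaves e(P,Q)^det(M).
Hence e(P,Q) = e(P',Q')^{37} where 37 = 21^{-1} mod 97.
7-bit Miller (1100001) on E'/F_{177302330496901} with a'=93434202815274, b'=161792190788748: accumulate tangent/chord ratios at Q'+S and P'+S'.
So e_{97}(P',Q') = 123721558350749 + 30385855195174*t + 143454864930006*t^2 + 167332246354398*t^3 + 53844161862807*t^4 + 159185435884313*t^5.
Finally e_{97}(P,Q) = 75699513218628 + 166678023641908*t + 18778406117847*t^2 + 160162071800675*t^3 + 10966392264354*t^4 + 156112091980564*t^5.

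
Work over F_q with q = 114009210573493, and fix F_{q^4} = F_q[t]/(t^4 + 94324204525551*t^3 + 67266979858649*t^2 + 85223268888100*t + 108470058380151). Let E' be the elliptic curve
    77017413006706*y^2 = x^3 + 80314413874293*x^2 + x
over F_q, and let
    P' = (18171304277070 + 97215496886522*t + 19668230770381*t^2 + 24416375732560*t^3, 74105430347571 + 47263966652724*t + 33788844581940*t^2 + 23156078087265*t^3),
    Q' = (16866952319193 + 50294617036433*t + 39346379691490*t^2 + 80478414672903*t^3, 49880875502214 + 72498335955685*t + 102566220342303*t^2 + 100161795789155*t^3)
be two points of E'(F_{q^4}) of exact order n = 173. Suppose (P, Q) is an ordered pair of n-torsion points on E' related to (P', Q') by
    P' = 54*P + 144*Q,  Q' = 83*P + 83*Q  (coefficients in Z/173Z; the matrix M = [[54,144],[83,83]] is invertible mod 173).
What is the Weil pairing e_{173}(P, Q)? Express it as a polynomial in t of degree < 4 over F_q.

Under M = [[54,144],[83,83]] in GL_2(Z/173), e_{173}(P',Q') = e_{173}(P,Q)^(54*83-144*83 mod 173).
Inverting 142 mod 173: 106. Thus e_{173}(P,Q) = e(P',Q')^{106}.
Undo Montgomery via alpha=67059446838926, beta=47021831259706: (a',b')=(27109886988012,64226396927329) over F_{114009210573493}.
Build f_{173,P'} and f_{173,Q'} via the 8-bit ladder of 173=10101101_2; evaluate at shifted divisors; quotient in F_{114009210573493^4}.
The quotient is 93173429491901 + 39874994929437*t + 41571933741315*t^2 + 22751638934624*t^3.
Hence e(P,Q) = 88132617616083 + 6392633014960*t + 108861220037365*t^2 + 72676105154985*t^3 in F_{114009210573493^4}^*.

88132617616083 + 6392633014960*t + 108861220037365*t^2 + 72676105154985*t^3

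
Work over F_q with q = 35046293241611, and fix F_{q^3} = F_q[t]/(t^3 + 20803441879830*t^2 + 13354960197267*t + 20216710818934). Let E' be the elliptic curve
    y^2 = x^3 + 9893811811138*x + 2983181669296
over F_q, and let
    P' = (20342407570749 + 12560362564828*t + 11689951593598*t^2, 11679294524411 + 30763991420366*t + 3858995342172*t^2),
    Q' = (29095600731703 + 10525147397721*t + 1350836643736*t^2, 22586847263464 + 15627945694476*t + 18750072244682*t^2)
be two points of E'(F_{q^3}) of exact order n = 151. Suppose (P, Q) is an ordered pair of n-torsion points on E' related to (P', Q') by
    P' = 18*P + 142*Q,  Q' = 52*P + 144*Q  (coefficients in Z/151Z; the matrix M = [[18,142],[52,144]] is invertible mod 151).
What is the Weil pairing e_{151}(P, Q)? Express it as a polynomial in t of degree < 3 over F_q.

20670670849186 + 5109777817720*t + 19391909138198*t^2

e_{151}(aP+bQ,cP+dQ) = e_{151}(P,Q)^(ad-bc); with (a,b,c,d)=(18,142,52,144) this gives the det-151 law.
So e_{151}(P,Q) = e_{151}(P',Q')^{34}, since 40*34 = 1 mod 151.
n = 151 = (10010111)_2 (8 bits, wt 5); accumulate f_{151,P'}(Q'+S)/f_{151,P'}(S) along the 7-step ladder.
f_P(D_Q)/f_Q(D_P) = 13822411564255 + 34495198775296*t + 18068284021229*t^2.
Finally e_{151}(P,Q) = 20670670849186 + 5109777817720*t + 19391909138198*t^2.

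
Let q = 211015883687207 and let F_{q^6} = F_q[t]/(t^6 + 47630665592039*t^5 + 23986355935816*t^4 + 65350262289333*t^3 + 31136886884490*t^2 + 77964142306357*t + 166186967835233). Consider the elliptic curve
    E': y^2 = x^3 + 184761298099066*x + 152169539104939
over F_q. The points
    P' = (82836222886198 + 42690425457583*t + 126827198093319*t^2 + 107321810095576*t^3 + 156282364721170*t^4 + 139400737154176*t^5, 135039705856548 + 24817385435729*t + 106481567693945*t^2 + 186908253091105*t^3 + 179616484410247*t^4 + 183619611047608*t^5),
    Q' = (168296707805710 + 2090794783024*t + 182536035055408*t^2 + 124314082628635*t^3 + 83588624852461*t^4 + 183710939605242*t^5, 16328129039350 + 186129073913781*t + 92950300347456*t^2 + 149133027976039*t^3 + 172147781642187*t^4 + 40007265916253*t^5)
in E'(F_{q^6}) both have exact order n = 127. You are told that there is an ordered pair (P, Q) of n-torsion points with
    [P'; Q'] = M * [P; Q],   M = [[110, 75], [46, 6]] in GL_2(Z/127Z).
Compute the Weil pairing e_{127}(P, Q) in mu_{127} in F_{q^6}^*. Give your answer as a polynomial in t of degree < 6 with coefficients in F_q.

10567668248880 + 42645790051549*t + 126754081655080*t^2 + 71338475306242*t^3 + 101635871719132*t^4 + 130178008019116*t^5

The 127-Weil pairing on E[127] over F_{211015883687207} is alternating-bilinear: e_{127}(P',Q') = e_{127}(P,Q)^det(M).
det(M) mod 127 = 4; its inverse in (Z/127)^* is 32 (check: 4*32 mod 127 = 1).
Double-and-add over 1111111: 7-1 doublings, 7-1 additions; each step l_{T,T}/v_{2T} or l_{T,P'}/v at Q'+S for random S.
The quotient is 32674304750123 + 125397323972446*t + 48948237727510*t^2 + 97304177043508*t^3 + 71827702008312*t^4 + 116635524030016*t^5.
Thus e_{127}(P,Q) = 10567668248880 + 42645790051549*t + 126754081655080*t^2 + 71338475306242*t^3 + 101635871719132*t^4 + 130178008019116*t^5.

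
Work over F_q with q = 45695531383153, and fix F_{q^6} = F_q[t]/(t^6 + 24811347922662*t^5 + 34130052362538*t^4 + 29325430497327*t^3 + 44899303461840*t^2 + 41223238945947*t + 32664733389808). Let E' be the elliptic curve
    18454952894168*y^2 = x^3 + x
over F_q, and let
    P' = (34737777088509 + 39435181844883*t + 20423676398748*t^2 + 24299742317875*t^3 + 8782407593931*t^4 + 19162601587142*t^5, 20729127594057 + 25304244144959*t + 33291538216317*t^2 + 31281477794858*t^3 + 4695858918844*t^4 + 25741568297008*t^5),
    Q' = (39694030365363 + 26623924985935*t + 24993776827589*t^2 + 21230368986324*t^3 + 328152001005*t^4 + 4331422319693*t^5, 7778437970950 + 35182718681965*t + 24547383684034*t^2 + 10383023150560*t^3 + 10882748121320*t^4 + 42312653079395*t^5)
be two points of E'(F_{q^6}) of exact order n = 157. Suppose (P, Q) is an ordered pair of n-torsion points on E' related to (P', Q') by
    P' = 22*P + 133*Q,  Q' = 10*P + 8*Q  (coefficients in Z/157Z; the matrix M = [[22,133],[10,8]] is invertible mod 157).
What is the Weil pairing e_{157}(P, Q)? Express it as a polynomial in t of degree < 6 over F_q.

Under M = [[22,133],[10,8]] in GL_2(Z/157), e_{157}(P',Q') = e_{157}(P,Q)^(22*8-133*10 mod 157).
22*8 - 133*10 = -1154; reduced mod 157: det = 102, inverse 137.
Undo Montgomery via alpha=0, beta=13649251019086: (a',b')=(18971681035999,0) over F_{45695531383153}.
Miller loop for e_{157} over F_{45695531383153^6}: bits of 157 = 10011101; 7 double steps + 4 add steps, l/v at each.
Result: e(P',Q') = 33175531255249 + 17767750538294*t + 3614240749686*t^2 + 9569585243194*t^3 + 4309987141555*t^4 + 36873565893828*t^5.
Thus e_{157}(P,Q) = 27694408258547 + 14591657803417*t + 7274407341725*t^2 + 39785663155658*t^3 + 25728929041581*t^4 + 18302617770408*t^5.

27694408258547 + 14591657803417*t + 7274407341725*t^2 + 39785663155658*t^3 + 25728929041581*t^4 + 18302617770408*t^5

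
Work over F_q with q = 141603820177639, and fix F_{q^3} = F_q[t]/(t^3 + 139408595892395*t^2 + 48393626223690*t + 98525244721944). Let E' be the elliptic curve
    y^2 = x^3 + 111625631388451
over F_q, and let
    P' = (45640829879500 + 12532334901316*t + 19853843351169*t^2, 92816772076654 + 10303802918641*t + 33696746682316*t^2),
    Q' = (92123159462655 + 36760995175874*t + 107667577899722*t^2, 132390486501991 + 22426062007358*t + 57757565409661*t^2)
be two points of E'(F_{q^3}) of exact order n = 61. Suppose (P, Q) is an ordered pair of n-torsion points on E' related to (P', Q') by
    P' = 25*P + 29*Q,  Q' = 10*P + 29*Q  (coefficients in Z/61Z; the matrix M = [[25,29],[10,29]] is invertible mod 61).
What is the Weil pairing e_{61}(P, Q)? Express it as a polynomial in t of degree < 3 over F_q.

Since e_{61}(P,P)=e_{61}(Q,Q)=1 and e_{61}(Q,P)=e_{61}(P,Q)^{-1}, expanding e_{61}(25*P + 29*Q,10*P + 29*Q) leaves e(P,Q)^det(M).
25*29 - 29*10 = 435; reduced mod 61: det = 8, inverse 23.
6-bit Miller (111101) on E'/F_{141603820177639} with a'=0, b'=111625631388451: accumulate tangent/chord ratios at Q'+S and P'+S'.
The quotient is 84479822898499 + 119543500011611*t + 35671402947874*t^2.
Finally e_{61}(P,Q) = 31678929444701 + 86938985722847*t + 57608682861597*t^2.

31678929444701 + 86938985722847*t + 57608682861597*t^2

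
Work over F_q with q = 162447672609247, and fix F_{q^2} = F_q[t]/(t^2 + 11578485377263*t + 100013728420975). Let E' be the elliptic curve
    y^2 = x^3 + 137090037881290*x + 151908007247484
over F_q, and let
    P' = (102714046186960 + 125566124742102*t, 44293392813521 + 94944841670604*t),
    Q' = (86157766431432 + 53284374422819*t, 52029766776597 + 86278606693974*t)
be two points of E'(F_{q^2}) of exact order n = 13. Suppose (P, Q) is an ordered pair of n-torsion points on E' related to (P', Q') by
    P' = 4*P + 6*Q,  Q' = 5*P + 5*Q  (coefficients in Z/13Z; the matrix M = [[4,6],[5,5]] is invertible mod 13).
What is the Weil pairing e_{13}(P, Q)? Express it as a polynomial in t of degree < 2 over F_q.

143009820653990 + 86313630266435*t

Alternating bilinearity on E[13] (values in mu_{13} in F_{162447672609247^2}) gives e(P',Q') = e(P,Q)^det(M).
det M = 4*5 - 6*5 = -10 = 3 (mod 13); 3^{-1} = 9 (mod 13).
4-bit Miller (1101) on E'/F_{162447672609247} with a'=137090037881290, b'=151908007247484: accumulate tangent/chord ratios at Q'+S and P'+S'.
The quotient is 133489657719468 + 5860976233792*t.
Finally e_{13}(P,Q) = 143009820653990 + 86313630266435*t.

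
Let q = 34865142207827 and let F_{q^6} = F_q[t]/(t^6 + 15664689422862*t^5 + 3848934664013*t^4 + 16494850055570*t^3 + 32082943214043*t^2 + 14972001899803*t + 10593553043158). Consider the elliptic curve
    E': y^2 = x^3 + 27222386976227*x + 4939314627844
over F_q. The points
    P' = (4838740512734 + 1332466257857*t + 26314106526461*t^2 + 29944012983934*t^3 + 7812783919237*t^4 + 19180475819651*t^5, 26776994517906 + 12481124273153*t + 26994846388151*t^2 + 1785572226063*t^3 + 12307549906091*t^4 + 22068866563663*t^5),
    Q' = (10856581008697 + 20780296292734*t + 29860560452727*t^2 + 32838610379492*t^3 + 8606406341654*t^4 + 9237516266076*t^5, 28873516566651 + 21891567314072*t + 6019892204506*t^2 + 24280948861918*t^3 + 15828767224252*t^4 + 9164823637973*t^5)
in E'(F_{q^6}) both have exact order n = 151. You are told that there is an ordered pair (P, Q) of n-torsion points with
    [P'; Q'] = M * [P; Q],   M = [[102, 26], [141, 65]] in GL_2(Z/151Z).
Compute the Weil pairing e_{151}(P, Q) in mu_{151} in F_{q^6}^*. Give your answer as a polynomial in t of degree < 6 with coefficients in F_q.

7831660550794 + 630168981938*t + 6379657512008*t^2 + 4643071999495*t^3 + 28153625055693*t^4 + 25113665462499*t^5

Since e_{151}(P,P)=e_{151}(Q,Q)=1 and e_{151}(Q,P)=e_{151}(P,Q)^{-1}, expanding e_{151}(102*P + 26*Q,141*P + 65*Q) leaves e(P,Q)^det(M).
det M = 102*65 - 26*141 = 2964 = 95 (mod 151); 95^{-1} = 62 (mod 151).
Miller loop for e_{151} over F_{34865142207827^6}: bits of 151 = 10010111; 7 double steps + 4 add steps, l/v at each.
The quotient is 33623854611904 + 30174659692497*t + 33993264692567*t^2 + 32575837359365*t^3 + 15595963637328*t^4 + 3968756757407*t^5.
Hence e(P,Q) = 7831660550794 + 630168981938*t + 6379657512008*t^2 + 4643071999495*t^3 + 28153625055693*t^4 + 25113665462499*t^5 in F_{34865142207827^6}^*.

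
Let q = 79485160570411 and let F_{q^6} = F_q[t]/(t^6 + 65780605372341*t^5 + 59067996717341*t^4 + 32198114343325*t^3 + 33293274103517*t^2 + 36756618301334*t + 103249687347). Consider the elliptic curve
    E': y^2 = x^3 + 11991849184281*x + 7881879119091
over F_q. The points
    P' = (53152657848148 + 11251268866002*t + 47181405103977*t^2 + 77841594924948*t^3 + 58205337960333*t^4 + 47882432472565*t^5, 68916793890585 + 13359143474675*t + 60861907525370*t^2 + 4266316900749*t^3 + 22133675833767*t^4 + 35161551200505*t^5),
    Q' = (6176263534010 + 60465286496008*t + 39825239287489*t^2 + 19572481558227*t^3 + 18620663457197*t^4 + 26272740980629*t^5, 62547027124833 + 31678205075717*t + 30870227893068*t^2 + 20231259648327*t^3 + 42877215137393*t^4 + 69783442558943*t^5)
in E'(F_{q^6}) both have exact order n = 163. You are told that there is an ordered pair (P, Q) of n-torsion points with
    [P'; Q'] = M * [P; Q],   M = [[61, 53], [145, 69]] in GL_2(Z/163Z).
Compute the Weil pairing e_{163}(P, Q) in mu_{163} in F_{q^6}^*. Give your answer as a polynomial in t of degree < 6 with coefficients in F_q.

Under M = [[61,53],[145,69]] in GL_2(Z/163), e_{163}(P',Q') = e_{163}(P,Q)^(61*69-53*145 mod 163).
det(M) mod 163 = 110; its inverse in (Z/163)^* is 123 (check: 110*123 mod 163 = 1).
n = 163 = (10100011)_2 (8 bits, wt 4); accumulate f_{163,P'}(Q'+S)/f_{163,P'}(S) along the 7-step ladder.
The quotient is 31113452021818 + 29871466404168*t + 24610257897776*t^2 + 24287272014855*t^3 + 41141626131475*t^4 + 73661395430215*t^5.
Finally e_{163}(P,Q) = 15418746995463 + 28046010946761*t + 46613499188269*t^2 + 72060525918575*t^3 + 38736188084690*t^4 + 33152202831777*t^5.

15418746995463 + 28046010946761*t + 46613499188269*t^2 + 72060525918575*t^3 + 38736188084690*t^4 + 33152202831777*t^5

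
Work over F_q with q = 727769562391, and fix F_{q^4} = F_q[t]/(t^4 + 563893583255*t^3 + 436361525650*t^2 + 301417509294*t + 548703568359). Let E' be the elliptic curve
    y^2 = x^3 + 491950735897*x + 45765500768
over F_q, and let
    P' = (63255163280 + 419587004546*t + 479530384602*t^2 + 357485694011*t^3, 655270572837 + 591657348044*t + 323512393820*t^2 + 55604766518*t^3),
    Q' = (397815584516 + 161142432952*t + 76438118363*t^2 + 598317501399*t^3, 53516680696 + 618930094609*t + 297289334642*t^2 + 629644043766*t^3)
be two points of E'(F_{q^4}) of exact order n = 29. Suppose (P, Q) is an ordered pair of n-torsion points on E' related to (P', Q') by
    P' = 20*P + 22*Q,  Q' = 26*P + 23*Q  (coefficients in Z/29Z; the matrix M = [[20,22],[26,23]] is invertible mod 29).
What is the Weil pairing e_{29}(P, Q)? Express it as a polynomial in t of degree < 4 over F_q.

e_{29}(aP+bQ,cP+dQ) = e_{29}(P,Q)^(ad-bc); with (a,b,c,d)=(20,22,26,23) this gives the det-29 law.
20*23 - 22*26 = -112; reduced mod 29: det = 4, inverse 22.
Miller loop for e_{29} over F_{727769562391^4}: bits of 29 = 11101; 4 double steps + 3 add steps, l/v at each.
f_P(D_Q)/f_Q(D_P) = 441259615248 + 684796882056*t + 403169298967*t^2 + 666067887878*t^3.
Hence e(P,Q) = 412276659610 + 9063115781*t + 269199870855*t^2 + 701697335177*t^3 in F_{727769562391^4}^*.

412276659610 + 9063115781*t + 269199870855*t^2 + 701697335177*t^3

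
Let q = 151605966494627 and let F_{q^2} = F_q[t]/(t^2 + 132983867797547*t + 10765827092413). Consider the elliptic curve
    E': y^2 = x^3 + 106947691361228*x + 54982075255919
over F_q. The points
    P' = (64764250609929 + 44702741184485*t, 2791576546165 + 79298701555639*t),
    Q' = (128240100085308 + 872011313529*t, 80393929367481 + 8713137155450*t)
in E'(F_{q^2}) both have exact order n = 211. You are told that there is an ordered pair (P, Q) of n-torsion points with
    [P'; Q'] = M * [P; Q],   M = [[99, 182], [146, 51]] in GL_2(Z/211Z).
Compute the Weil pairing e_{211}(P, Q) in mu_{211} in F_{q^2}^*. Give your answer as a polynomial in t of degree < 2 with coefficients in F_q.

Alternating bilinearity on E[211] (values in mu_{211} in F_{151605966494627^2}) gives e(P',Q') = e(P,Q)^det(M).
det M = 99*51 - 182*146 = -21523 = 210 (mod 211); 210^{-1} = 210 (mod 211).
n = 211 = (11010011)_2 (8 bits, wt 5); accumulate f_{211,P'}(Q'+S)/f_{211,P'}(S) along the 7-step ladder.
Result: e(P',Q') = 6179479726854 + 146407058075923*t.
(6179479726854 + 146407058075923*t)^{210} mod (151605966494627,f) = 61190551740369 + 5198908418704*t.

61190551740369 + 5198908418704*t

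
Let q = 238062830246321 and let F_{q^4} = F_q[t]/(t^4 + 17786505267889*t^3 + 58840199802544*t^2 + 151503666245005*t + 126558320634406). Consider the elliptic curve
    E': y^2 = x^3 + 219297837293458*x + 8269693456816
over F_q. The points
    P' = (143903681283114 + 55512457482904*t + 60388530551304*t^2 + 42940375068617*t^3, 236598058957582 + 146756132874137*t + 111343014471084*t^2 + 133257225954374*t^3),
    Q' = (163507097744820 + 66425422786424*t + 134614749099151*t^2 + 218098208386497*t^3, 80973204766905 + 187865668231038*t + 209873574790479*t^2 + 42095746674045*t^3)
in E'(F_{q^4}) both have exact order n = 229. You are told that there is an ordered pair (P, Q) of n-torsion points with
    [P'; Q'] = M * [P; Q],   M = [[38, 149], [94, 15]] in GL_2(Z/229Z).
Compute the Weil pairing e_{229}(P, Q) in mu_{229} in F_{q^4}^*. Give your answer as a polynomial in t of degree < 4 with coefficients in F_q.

Alternating bilinearity on E[229] (values in mu_{229} in F_{238062830246321^4}) gives e(P',Q') = e(P,Q)^det(M).
det(M) mod 229 = 75; its inverse in (Z/229)^* is 171 (check: 75*171 mod 229 = 1).
Run Miller on y^2=x^3+219297837293458*x+8269693456816 over F_{238062830246321}: ladder 11100101 (8 bits); e = f_P(D_Q)/f_Q(D_P).
e_{229}(P',Q') = 44523926568261 + 197946498381085*t + 67695572494134*t^2 + 230888190359834*t^3.
Finally e_{229}(P,Q) = 175588285355533 + 145949275861982*t + 110881405211528*t^2 + 14426181105734*t^3.

175588285355533 + 145949275861982*t + 110881405211528*t^2 + 14426181105734*t^3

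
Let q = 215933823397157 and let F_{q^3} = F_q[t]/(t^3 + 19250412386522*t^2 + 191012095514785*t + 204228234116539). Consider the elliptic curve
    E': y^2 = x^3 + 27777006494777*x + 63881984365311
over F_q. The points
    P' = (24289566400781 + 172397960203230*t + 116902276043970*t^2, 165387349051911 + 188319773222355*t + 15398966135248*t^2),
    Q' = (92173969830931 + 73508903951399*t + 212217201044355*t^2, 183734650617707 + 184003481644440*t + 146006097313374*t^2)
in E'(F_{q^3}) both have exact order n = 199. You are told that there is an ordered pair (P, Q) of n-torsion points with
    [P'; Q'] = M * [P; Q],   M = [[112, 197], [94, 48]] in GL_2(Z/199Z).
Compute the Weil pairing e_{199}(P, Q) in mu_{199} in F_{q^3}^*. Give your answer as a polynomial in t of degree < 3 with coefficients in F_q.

Under M = [[112,197],[94,48]] in GL_2(Z/199), e_{199}(P',Q') = e_{199}(P,Q)^(112*48-197*94 mod 199).
det M = 112*48 - 197*94 = -13142 = 191 (mod 199); 191^{-1} = 174 (mod 199).
Miller loop for e_{199} over F_{215933823397157^3}: bits of 199 = 11000111; 7 double steps + 4 add steps, l/v at each.
e_{199}(P',Q') = 193399830036792 + 126060589738896*t + 49887281070700*t^2.
e_{199}(P,Q) = (193399830036792 + 126060589738896*t + 49887281070700*t^2)^{174} = 11812984721331 + 8286505117020*t + 136319934187581*t^2.

11812984721331 + 8286505117020*t + 136319934187581*t^2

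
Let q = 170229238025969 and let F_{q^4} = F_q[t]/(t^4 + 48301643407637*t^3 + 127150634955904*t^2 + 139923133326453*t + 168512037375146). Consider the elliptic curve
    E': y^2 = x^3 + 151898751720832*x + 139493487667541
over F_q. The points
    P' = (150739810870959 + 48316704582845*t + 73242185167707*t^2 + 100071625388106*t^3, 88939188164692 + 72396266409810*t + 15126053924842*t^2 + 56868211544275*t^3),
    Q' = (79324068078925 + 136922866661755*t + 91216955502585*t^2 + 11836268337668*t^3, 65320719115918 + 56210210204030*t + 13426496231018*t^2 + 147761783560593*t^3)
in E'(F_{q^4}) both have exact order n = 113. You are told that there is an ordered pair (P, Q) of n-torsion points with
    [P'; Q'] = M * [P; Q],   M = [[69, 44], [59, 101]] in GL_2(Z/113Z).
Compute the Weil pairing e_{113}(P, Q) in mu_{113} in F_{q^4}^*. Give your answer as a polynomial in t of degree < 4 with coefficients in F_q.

Alternating bilinearity on E[113] (values in mu_{113} in F_{170229238025969^4}) gives e(P',Q') = e(P,Q)^det(M).
Inverting 79 mod 113: 103. Thus e_{113}(P,Q) = e(P',Q')^{103}.
7-bit Miller (1110001) on E'/F_{170229238025969} with a'=151898751720832, b'=139493487667541: accumulate tangent/chord ratios at Q'+S and P'+S'.
Miller gives e_{113}(P',Q') = 15853657311853 + 41255019543208*t + 88533211285234*t^2 + 148318129538096*t^3 in F_{170229238025969^4}.
(15853657311853 + 41255019543208*t + 88533211285234*t^2 + 148318129538096*t^3)^{103} mod (170229238025969,f) = 127565142141177 + 10634071671053*t + 23002655577845*t^2 + 37436135539378*t^3.

127565142141177 + 10634071671053*t + 23002655577845*t^2 + 37436135539378*t^3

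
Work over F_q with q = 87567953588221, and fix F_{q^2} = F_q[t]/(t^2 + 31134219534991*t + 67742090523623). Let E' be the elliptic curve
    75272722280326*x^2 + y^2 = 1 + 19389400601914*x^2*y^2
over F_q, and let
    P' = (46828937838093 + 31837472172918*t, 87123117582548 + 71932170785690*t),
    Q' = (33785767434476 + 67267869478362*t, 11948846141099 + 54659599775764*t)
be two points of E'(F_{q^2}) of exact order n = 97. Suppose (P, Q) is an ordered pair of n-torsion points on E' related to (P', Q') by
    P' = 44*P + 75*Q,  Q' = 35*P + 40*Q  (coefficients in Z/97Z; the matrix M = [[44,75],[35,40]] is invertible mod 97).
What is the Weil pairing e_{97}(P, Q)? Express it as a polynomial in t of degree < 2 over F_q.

e_{97}(aP+bQ,cP+dQ) = e_{97}(P,Q)^(ad-bc); with (a,b,c,d)=(44,75,35,40) this gives the det-97 law.
det(M) mod 97 = 8; its inverse in (Z/97)^* is 85 (check: 8*85 mod 97 = 1).
Map (x,y)_Ed via u=(1+y)/(1-y), v=(1+y)/((1-y)x) to Montgomery A=32687498226426,B=84705186711969; then to (a',b')=(2107239042450,53816931229480).
7-bit Miller (1100001) on E'/F_{87567953588221} with a'=2107239042450, b'=53816931229480: accumulate tangent/chord ratios at Q'+S and P'+S'.
Miller gives e_{97}(P',Q') = 58940733972557 + 60404031734850*t in F_{87567953588221^2}.
Finally e_{97}(P,Q) = 41967536277094 + 66272026128372*t.

41967536277094 + 66272026128372*t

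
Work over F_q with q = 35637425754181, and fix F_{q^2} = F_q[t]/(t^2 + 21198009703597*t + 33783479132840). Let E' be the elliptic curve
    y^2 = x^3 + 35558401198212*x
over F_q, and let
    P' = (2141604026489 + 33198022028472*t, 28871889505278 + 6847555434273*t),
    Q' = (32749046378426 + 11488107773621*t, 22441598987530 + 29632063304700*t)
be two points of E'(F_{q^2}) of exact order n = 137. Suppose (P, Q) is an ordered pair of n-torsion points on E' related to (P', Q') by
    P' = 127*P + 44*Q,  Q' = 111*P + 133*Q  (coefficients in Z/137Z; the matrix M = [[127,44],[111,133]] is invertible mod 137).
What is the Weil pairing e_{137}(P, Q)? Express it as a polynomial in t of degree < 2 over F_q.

11303688188124 + 23202807344083*t

Under M = [[127,44],[111,133]] in GL_2(Z/137), e_{137}(P',Q') = e_{137}(P,Q)^(127*133-44*111 mod 137).
Hence e(P,Q) = e(P',Q')^{123} where 123 = 88^{-1} mod 137.
Build f_{137,P'} and f_{137,Q'} via the 8-bit ladder of 137=10001001_2; evaluate at shifted divisors; quotient in F_{35637425754181^2}.
The quotient is 13542349468561 + 2321324014962*t.
e_{137}(P,Q) = (13542349468561 + 2321324014962*t)^{123} = 11303688188124 + 23202807344083*t.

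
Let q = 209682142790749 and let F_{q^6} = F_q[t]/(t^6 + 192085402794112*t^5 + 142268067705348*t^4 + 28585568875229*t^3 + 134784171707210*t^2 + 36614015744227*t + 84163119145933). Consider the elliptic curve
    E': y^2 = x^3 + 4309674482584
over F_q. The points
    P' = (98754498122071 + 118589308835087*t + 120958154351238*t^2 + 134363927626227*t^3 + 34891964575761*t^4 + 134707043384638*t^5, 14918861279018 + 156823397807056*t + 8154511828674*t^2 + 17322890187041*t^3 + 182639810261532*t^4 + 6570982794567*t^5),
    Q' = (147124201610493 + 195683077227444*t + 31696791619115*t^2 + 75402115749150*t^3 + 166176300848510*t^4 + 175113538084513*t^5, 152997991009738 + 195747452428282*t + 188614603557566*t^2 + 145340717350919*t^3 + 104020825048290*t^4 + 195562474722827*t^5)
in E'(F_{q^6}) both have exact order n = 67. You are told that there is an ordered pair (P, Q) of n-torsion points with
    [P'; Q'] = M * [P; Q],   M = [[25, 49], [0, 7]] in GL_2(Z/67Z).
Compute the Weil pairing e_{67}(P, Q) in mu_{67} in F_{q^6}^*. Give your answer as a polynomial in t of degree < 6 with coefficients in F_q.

22035765561124 + 208552598729276*t + 201986926957153*t^2 + 21177327906100*t^3 + 83194477753683*t^4 + 34909868335080*t^5

Since e_{67}(P,P)=e_{67}(Q,Q)=1 and e_{67}(Q,P)=e_{67}(P,Q)^{-1}, expanding e_{67}(25*P + 49*Q,7*Q) leaves e(P,Q)^det(M).
det(M) mod 67 = 41; its inverse in (Z/67)^* is 18 (check: 41*18 mod 67 = 1).
n = 67 = (1000011)_2 (7 bits, wt 3); accumulate f_{67,P'}(Q'+S)/f_{67,P'}(S) along the 6-step ladder.
f_P(D_Q)/f_Q(D_P) = 112421004090419 + 146260110284185*t + 121016054495151*t^2 + 82499304402548*t^3 + 157264330418759*t^4 + 53900330192228*t^5.
Hence e(P,Q) = 22035765561124 + 208552598729276*t + 201986926957153*t^2 + 21177327906100*t^3 + 83194477753683*t^4 + 34909868335080*t^5 in F_{209682142790749^6}^*.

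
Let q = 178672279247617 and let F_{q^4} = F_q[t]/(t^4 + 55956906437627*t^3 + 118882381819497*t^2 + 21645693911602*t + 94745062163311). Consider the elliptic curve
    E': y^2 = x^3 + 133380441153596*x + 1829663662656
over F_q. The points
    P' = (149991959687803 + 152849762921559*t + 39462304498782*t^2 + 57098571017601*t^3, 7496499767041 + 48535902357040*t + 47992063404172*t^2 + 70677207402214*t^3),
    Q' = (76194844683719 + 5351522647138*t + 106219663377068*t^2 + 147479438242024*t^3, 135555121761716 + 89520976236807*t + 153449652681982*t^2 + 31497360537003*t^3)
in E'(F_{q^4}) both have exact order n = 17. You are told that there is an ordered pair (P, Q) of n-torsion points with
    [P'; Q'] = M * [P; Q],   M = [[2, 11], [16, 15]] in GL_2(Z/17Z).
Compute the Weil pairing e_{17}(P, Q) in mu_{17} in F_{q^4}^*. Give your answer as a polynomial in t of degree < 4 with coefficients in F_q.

51202501232880 + 97470710199806*t + 152108826739608*t^2 + 159127791870663*t^3

The 17-Weil pairing on E[17] over F_{178672279247617} is alternating-bilinear: e_{17}(P',Q') = e_{17}(P,Q)^det(M).
det M = 2*15 - 11*16 = -146 = 7 (mod 17); 7^{-1} = 5 (mod 17).
Run Miller on y^2=x^3+133380441153596*x+1829663662656 over F_{178672279247617}: ladder 10001 (5 bits); e = f_P(D_Q)/f_Q(D_P).
Miller gives e_{17}(P',Q') = 105276235550785 + 102066151530536*t + 76703844368710*t^2 + 122831699809759*t^3 in F_{178672279247617^4}.
Raise to 5: e(P,Q) = 51202501232880 + 97470710199806*t + 152108826739608*t^2 + 159127791870663*t^3 in mu_{17}.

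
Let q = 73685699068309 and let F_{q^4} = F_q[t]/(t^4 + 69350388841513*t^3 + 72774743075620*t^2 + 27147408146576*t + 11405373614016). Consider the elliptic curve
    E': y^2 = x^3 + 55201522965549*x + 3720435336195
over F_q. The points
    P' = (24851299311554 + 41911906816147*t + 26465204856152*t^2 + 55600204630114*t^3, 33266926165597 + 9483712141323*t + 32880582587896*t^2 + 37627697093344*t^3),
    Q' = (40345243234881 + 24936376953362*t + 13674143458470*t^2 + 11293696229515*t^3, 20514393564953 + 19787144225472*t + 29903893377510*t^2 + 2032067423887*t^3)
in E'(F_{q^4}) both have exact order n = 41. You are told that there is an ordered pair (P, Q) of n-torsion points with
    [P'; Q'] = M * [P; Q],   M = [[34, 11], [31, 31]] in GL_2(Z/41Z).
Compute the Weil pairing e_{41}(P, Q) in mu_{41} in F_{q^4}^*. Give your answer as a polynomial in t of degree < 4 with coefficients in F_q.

e_{41}(aP+bQ,cP+dQ) = e_{41}(P,Q)^(ad-bc); with (a,b,c,d)=(34,11,31,31) this gives the det-41 law.
det(M) mod 41 = 16; its inverse in (Z/41)^* is 18 (check: 16*18 mod 41 = 1).
n = 41 = (101001)_2 (6 bits, wt 3); accumulate f_{41,P'}(Q'+S)/f_{41,P'}(S) along the 5-step ladder.
e_{41}(P',Q') = 53944209293817 + 24573278286210*t + 54370039188590*t^2 + 10290441094206*t^3.
Hence e(P,Q) = 67039549580448 + 52911758169045*t + 41251616562223*t^2 + 12032174681438*t^3 in F_{73685699068309^4}^*.

67039549580448 + 52911758169045*t + 41251616562223*t^2 + 12032174681438*t^3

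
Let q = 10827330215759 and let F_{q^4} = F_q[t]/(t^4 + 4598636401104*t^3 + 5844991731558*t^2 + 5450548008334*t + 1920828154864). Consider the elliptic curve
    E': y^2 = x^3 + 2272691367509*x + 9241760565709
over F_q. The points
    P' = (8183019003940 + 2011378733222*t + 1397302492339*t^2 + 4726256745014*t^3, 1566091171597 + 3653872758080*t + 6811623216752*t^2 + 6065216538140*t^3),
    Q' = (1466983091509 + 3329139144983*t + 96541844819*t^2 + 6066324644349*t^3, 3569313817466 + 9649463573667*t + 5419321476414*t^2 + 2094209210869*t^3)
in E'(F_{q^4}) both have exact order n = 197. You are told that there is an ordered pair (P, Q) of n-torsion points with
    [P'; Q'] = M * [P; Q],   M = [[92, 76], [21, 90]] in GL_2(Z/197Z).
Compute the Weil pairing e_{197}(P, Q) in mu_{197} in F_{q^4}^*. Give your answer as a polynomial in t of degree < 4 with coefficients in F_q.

e_{197} is bilinear + alternating on E[197], so e_{197}(92*P + 76*Q, 21*P + 90*Q) = e_{197}(P,Q)^(92*90-76*21).
det M = 92*90 - 76*21 = 6684 = 183 (mod 197); 183^{-1} = 14 (mod 197).
Run Miller on y^2=x^3+2272691367509*x+9241760565709 over F_{10827330215759}: ladder 11000101 (8 bits); e = f_P(D_Q)/f_Q(D_P).
The quotient is 3886811423619 + 2953234194897*t + 7399389948828*t^2 + 8542837733687*t^3.
Finally e_{197}(P,Q) = 450645065868 + 10125041599882*t + 3730157026220*t^2 + 8903398604981*t^3.

450645065868 + 10125041599882*t + 3730157026220*t^2 + 8903398604981*t^3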